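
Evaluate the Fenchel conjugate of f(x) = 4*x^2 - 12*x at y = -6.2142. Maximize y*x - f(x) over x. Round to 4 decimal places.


f*(y) = sup_x {y*x - a*x^2 - b*x} = sup_x {(y-b)*x - a*x^2}
FOC: (y - b) - 2a*x = 0 => x* = (y - b)/(2a)
x* = (-6.2142 + 12)/(2*4) = 0.7232
f*(-6.2142) = (y-b)^2/(4a) = (-6.2142 + 12)^2/(4*4)
= 33.4755/16 = 2.0922


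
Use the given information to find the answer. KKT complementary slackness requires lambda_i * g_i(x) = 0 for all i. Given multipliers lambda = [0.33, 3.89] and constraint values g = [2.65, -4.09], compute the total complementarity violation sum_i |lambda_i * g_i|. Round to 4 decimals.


KKT complementary slackness check:
lambda_1 * g_1 = 0.33 * 2.65 = 0.8745
lambda_2 * g_2 = 3.89 * -4.09 = -15.9101
Total violation = 0.8745 + 15.9101 = 16.7846


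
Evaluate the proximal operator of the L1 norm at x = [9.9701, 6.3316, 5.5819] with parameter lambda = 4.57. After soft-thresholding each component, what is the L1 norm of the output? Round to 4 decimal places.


Soft-thresholding with lambda = 4.57:
prox(9.9701) = sign(9.9701)*max(|9.9701| - 4.57, 0) = 5.4001
prox(6.3316) = sign(6.3316)*max(|6.3316| - 4.57, 0) = 1.7616
prox(5.5819) = sign(5.5819)*max(|5.5819| - 4.57, 0) = 1.0119
prox(x) = [5.4001, 1.7616, 1.0119]
||prox(x)||_1 = 5.4001 + 1.7616 + 1.0119 = 8.1736


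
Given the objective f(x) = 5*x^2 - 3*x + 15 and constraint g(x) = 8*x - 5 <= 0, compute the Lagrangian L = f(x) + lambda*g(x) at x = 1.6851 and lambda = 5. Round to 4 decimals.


Step 1: Evaluate f(x).
f(1.6851) = 5*1.6851^2 - 3*1.6851 + 15 = 24.1425
Step 2: Evaluate g(x).
g(1.6851) = 8*1.6851 - 5 = 8.4808
Step 3: Compute Lagrangian.
L = 24.1425 + 5*8.4808 = 66.5465


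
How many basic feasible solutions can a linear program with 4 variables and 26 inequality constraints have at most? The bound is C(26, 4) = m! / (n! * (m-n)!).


Each vertex corresponds to some choice of n active constraints out of m, so the number of vertices is at most C(m, n) = m! / (n!(m-n)!).
m = 26, n = 4
Numerator: 26 * 25 * 24 * 23
Denominator: 4! = 24
C(26, 4) = 14950


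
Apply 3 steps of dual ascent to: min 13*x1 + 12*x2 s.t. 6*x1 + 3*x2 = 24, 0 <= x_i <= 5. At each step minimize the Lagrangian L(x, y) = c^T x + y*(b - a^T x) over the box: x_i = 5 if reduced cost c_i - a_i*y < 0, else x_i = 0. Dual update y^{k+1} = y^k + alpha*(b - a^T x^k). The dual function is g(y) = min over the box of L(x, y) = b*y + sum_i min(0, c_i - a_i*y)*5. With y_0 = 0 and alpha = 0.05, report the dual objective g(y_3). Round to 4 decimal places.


Dual ascent for LP: min 13*x1 + 12*x2, 6*x1 + 3*x2 = 24, 0 <= x_i <= 5
Step 1: y^k = 0.0, reduced costs: (13.0, 12.0)
  x^k = (0.0, 0.0), subgradient = b - a^T x = 24.0
  y^{k+1} = 0.0 + 0.05*24.0 = 1.2
Step 2: y^k = 1.2, reduced costs: (5.8, 8.4)
  x^k = (0.0, 0.0), subgradient = b - a^T x = 24.0
  y^{k+1} = 1.2 + 0.05*24.0 = 2.4
Step 3: y^k = 2.4, reduced costs: (-1.4, 4.8)
  x^k = (5.0, 0.0), subgradient = b - a^T x = -6.0
  y^{k+1} = 2.4 + 0.05*-6.0 = 2.1
Dual objective at y_3 = 2.1: reduced costs (0.4, 5.7), box minimizer x = (0.0, 0.0)
g(y_3) = b*y + (c1 - a1*y)*x1 + (c2 - a2*y)*x2 = 24*2.1 + 0.4*0.0 + 5.7*0.0 = 50.4 + 0.0 + 0.0 = 50.4


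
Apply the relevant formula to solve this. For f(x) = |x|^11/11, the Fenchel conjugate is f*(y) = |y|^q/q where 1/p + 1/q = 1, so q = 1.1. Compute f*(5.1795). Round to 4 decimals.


The conjugate exponent q satisfies 1/p + 1/q = 1.
p = 11, so q = 11/(11 - 1) = 1.1
|y|^q = 5.1795^1.1 = 6.1054
f*(5.1795) = 6.1054 / 1.1 = 5.5504


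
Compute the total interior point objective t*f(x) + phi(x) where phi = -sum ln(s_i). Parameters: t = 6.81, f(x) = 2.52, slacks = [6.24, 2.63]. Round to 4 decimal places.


Step 1: Compute log-barrier.
ln values: [1.831, 0.967]
phi = -(1.831 + 0.967) = -2.798
Step 2: Compute augmented objective.
t*f(x) = 6.81*2.52 = 17.1612
Total = 17.1612 - 2.798 = 14.3632


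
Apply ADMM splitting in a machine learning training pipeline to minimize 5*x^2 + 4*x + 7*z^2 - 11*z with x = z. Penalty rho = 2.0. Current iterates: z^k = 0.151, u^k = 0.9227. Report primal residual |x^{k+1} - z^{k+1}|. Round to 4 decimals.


ADMM iteration with rho = 2.0, z^k = 0.151, u^k = 0.9227
Step 1: x-update.
Minimize 5*x^2 + 4*x + (2.0/2)*(x - 0.151 + 0.9227)^2
FOC: (2*5 + 2.0)*x = -4 + 2.0*(0.151 - 0.9227)
x^{k+1} = -0.462
Step 2: z-update.
Minimize 7*z^2 - 11*z + (2.0/2)*(-0.462 - z + 0.9227)^2
FOC: (2*7 + 2.0)*z = 11 + 2.0*(-0.462 + 0.9227)
z^{k+1} = 0.7451
Step 3: u-update.
u^{k+1} = 0.9227 - 0.462 - 0.7451 = -0.2843
Step 4: Primal residual = |-0.462 - 0.7451| = 1.207


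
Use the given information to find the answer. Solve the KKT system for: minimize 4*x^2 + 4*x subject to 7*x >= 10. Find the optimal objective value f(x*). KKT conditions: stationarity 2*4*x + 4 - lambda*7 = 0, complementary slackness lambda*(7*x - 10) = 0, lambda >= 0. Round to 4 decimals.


Step 1: Try lambda = 0 (constraint inactive).
x_unc = -4/(2*4) = -0.5
Check: 7*-0.5 = -3.5 < 10 -- violated!
Step 2: Constraint must be active: 7*x = 10
x* = 10/7 = 1.4286 (rounded; the exact value 10/7 is used below)
lambda = (2*4*(10/7) + 4)/7 = 2.2041
Step 3: Compute optimal value.
f(x*) = 4*(10/7)^2 + 4*(10/7) = 13.8776


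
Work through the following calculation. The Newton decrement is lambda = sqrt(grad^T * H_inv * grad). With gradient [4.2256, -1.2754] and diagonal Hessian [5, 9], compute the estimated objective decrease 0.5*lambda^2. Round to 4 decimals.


Step 1: H is diagonal, so H^(-1) * g = [0.8451, -0.1417].
Step 2: g^T H^(-1) g = sum_i g_i^2 / H_ii
  = (4.2256)^2/5 + (-1.2754)^2/9
  = 3.5711 + 0.1807 = 3.7519
Step 3: Objective decrease = 0.5 * g^T H^(-1) g = 1.8759


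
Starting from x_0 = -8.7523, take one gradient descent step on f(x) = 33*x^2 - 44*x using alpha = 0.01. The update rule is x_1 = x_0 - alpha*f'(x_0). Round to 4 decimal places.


We compute the gradient at x_0 and apply the update.
f'(x) = 66*x - 44
f'(-8.7523) = 66*-8.7523 - 44 = -621.6518
x_1 = -8.7523 - 0.01*-621.6518 = -2.5358


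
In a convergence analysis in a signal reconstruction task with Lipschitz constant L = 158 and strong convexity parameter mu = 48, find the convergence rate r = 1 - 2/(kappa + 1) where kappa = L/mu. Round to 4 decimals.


Step 1: Compute the condition number.
kappa = L/mu = 158/48 = 3.2917
Step 2: Compute the convergence rate.
r = 1 - 2/(kappa + 1) = 1 - 2*mu/(L + mu) = (L - mu)/(L + mu) = 110/206 = 0.534


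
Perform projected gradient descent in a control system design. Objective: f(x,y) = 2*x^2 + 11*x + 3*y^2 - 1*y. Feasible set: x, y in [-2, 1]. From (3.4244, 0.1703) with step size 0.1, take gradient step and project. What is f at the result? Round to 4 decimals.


Step 1: Compute gradient at (3.4244, 0.1703).
grad_x = 2*2*3.4244 + 11 = 24.6976
grad_y = 2*3*0.1703 - 1 = 0.0218
Step 2: Gradient step.
x_raw = 3.4244 - 0.1*24.6976 = 0.9546
y_raw = 0.1703 - 0.1*0.0218 = 0.1681
Step 3: Project onto [-2, 1].
x_proj = clip(0.9546) = 0.9546
y_proj = clip(0.1681) = 0.1681
Step 4: Evaluate f.
f(0.9546, 0.1681) = 12.2404


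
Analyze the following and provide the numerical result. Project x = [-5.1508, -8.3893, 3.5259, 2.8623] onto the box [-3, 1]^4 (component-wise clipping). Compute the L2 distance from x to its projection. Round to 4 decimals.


Project each component onto [-3, 1].
clip(-5.1508) = -3.0, clip(-8.3893) = -3.0, clip(3.5259) = 1.0, clip(2.8623) = 1.0
Projection = [-3.0, -3.0, 1.0, 1.0]
Squared diffs: [4.6259, 29.0446, 6.3802, 3.4682]
Distance = sqrt(43.5189) = 6.5969


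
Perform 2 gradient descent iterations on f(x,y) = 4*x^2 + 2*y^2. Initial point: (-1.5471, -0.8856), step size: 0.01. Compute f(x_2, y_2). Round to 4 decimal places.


Gradient descent on f(x,y) = 4*x^2 + 2*y^2.
Starting point: (-1.5471, -0.8856), alpha = 0.01
Step 1: grad_x = 2*4*-1.5471 = -12.3768, grad_y = 2*2*-0.8856 = -3.5424
  x_1 = -1.5471 - 0.01*-12.3768 = -1.4233
  y_1 = -0.8856 - 0.01*-3.5424 = -0.8502
Step 2: grad_x = 2*4*-1.4233 = -11.3867, grad_y = 2*2*-0.8502 = -3.4007
  x_2 = -1.4233 - 0.01*-11.3867 = -1.3095
  y_2 = -0.8502 - 0.01*-3.4007 = -0.8162
f(-1.3095, -0.8162) = 4*(-1.3095)^2 + 2*(-0.8162)^2 = 8.1911


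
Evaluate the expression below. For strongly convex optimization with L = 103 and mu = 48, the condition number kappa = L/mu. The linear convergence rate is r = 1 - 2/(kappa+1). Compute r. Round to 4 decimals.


Step 1: Compute the condition number.
kappa = L/mu = 103/48 = 2.1458
Step 2: Compute the convergence rate.
r = 1 - 2/(kappa + 1) = 1 - 2*mu/(L + mu) = (L - mu)/(L + mu) = 55/151 = 0.3642


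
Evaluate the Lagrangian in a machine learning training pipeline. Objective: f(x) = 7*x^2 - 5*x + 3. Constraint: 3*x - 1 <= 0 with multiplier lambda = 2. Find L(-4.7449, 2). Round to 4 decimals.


Step 1: Evaluate f(x).
f(-4.7449) = 7*(-4.7449)^2 - 5*(-4.7449) + 3 = 184.323
Step 2: Evaluate g(x).
g(-4.7449) = 3*-4.7449 - 1 = -15.2347
Step 3: Compute Lagrangian.
L = 184.323 + 2*-15.2347 = 153.8536


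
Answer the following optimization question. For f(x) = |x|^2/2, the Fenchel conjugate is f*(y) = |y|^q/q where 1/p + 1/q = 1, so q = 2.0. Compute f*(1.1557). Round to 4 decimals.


The conjugate exponent q satisfies 1/p + 1/q = 1.
p = 2, so q = 2/(2 - 1) = 2.0
|y|^q = 1.1557^2.0 = 1.3356
f*(1.1557) = 1.3356 / 2.0 = 0.6678


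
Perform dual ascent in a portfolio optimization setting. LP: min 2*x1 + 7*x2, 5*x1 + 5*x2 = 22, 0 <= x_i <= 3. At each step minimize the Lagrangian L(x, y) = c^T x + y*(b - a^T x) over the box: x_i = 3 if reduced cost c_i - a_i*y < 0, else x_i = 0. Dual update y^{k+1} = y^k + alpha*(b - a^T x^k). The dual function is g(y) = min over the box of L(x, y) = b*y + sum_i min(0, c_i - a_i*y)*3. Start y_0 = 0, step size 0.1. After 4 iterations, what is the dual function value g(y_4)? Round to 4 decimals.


Dual ascent for LP: min 2*x1 + 7*x2, 5*x1 + 5*x2 = 22, 0 <= x_i <= 3
Step 1: y^k = 0.0, reduced costs: (2.0, 7.0)
  x^k = (0.0, 0.0), subgradient = b - a^T x = 22.0
  y^{k+1} = 0.0 + 0.1*22.0 = 2.2
Step 2: y^k = 2.2, reduced costs: (-9.0, -4.0)
  x^k = (3.0, 3.0), subgradient = b - a^T x = -8.0
  y^{k+1} = 2.2 + 0.1*-8.0 = 1.4
Step 3: y^k = 1.4, reduced costs: (-5.0, 0.0)
  x^k = (3.0, 0.0), subgradient = b - a^T x = 7.0
  y^{k+1} = 1.4 + 0.1*7.0 = 2.1
Step 4: y^k = 2.1, reduced costs: (-8.5, -3.5)
  x^k = (3.0, 3.0), subgradient = b - a^T x = -8.0
  y^{k+1} = 2.1 + 0.1*-8.0 = 1.3
Dual objective at y_4 = 1.3: reduced costs (-4.5, 0.5), box minimizer x = (3.0, 0.0)
g(y_4) = b*y + (c1 - a1*y)*x1 + (c2 - a2*y)*x2 = 22*1.3 + (-4.5)*3.0 + 0.5*0.0 = 28.6 - 13.5 + 0.0 = 15.1


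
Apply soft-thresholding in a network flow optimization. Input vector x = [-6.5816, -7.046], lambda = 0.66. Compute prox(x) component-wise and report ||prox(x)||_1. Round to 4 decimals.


Soft-thresholding with lambda = 0.66:
prox(-6.5816) = sign(-6.5816)*max(|-6.5816| - 0.66, 0) = -5.9216
prox(-7.046) = sign(-7.046)*max(|-7.046| - 0.66, 0) = -6.386
prox(x) = [-5.9216, -6.386]
||prox(x)||_1 = 5.9216 + 6.386 = 12.3076


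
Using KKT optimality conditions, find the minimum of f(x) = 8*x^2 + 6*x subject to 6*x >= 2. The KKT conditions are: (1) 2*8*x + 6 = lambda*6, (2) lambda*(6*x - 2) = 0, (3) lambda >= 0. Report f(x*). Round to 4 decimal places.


Step 1: Try lambda = 0 (constraint inactive).
x_unc = -6/(2*8) = -0.375
Check: 6*-0.375 = -2.25 < 2 -- violated!
Step 2: Constraint must be active: 6*x = 2
x* = 2/6 = 1/3 = 0.3333 (rounded; the exact value 1/3 is used below)
lambda = (2*8*(1/3) + 6)/6 = 1.8889
Step 3: Compute optimal value.
f(x*) = 8*(1/3)^2 + 6*(1/3) = 2.8889


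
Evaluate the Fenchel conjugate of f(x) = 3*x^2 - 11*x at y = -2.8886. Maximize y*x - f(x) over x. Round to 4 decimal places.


f*(y) = sup_x {y*x - a*x^2 - b*x} = sup_x {(y-b)*x - a*x^2}
FOC: (y - b) - 2a*x = 0 => x* = (y - b)/(2a)
x* = (-2.8886 + 11)/(2*3) = 1.3519
f*(-2.8886) = (y-b)^2/(4a) = (-2.8886 + 11)^2/(4*3)
= 65.7948/12 = 5.4829


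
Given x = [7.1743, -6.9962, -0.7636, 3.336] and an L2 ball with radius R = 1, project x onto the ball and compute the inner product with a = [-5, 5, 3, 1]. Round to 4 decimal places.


Step 1: Compute ||x|| (intermediates to 6 decimals).
||x|| = sqrt(7.1743^2 + (-6.9962)^2 + (-0.7636)^2 + 3.336^2) = 10.589116
Step 2: Project.
Since ||x|| > R, scale = R/||x|| = 1/10.589116 = 0.094437, proj(x) = scale * x
proj(x) = [0.677519, -0.6607, -0.072112, 0.315042]
Step 3: Dot product.
a^T * proj(x) = -5*0.677519 + 5*(-0.6607) + 3*(-0.072112) + 1*0.315042 = -6.5924


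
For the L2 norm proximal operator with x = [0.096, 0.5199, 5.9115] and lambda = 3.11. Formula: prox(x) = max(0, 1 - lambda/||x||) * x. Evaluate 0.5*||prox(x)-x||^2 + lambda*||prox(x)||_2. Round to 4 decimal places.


Step 1: Compute ||x||.
||x|| = 5.9351
Step 2: Compute scaling factor.
scale = max(0, 1 - 3.11/5.9351) = 0.476
Step 3: prox(x) = [0.0457, 0.2475, 2.8139]
||prox(x)|| = 2.8251
Step 4: Proximal objective.
0.5*||prox-x||^2 = 4.8361
lambda*||prox|| = 8.7861
Total = 13.6221


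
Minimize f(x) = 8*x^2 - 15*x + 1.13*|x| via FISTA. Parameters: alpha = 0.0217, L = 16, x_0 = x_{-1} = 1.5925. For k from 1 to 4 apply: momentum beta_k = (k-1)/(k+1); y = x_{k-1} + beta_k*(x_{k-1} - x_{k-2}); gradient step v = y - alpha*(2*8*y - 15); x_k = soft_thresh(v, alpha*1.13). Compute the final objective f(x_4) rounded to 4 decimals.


FISTA on f(x) = 8*x^2 - 15*x + 1.13*|x|
L = 16, alpha = 0.0217
Iteration 1: beta = 0.0, y = 1.5925 + 0.0*(1.5925 - 1.5925) = 1.5925
  grad(y) = 10.48, v = y - alpha*grad = 1.3651
  prox(v) = soft_thresh(1.3651, 0.0245) = 1.3406
Iteration 2: beta = 0.3333, y = 1.3406 + 0.3333*(1.3406 - 1.5925) = 1.2566
  grad(y) = 5.1053, v = y - alpha*grad = 1.1458
  prox(v) = soft_thresh(1.1458, 0.0245) = 1.1213
Iteration 3: beta = 0.5, y = 1.1213 + 0.5*(1.1213 - 1.3406) = 1.0116
  grad(y) = 1.1861, v = y - alpha*grad = 0.9859
  prox(v) = soft_thresh(0.9859, 0.0245) = 0.9614
Iteration 4: beta = 0.6, y = 0.9614 + 0.6*(0.9614 - 1.1213) = 0.8654
  grad(y) = -1.1531, v = y - alpha*grad = 0.8905
  prox(v) = soft_thresh(0.8905, 0.0245) = 0.8659
f(x_4) = 8*0.8659^2 - 15*0.8659 + 1.13*|0.8659| = -6.0118


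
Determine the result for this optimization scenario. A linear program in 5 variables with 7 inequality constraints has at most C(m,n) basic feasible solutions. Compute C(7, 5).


Each vertex corresponds to some choice of n active constraints out of m, so the number of vertices is at most C(m, n) = m! / (n!(m-n)!).
m = 7, n = 5
Numerator: 7 * 6 * 5 * 4 * 3
Denominator: 5! = 120
C(7, 5) = 21


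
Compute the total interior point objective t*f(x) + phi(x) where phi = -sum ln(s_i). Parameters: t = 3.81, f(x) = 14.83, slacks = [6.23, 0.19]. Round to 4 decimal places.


Step 1: Compute log-barrier.
ln values: [1.8294, -1.6607]
phi = -(1.8294 - 1.6607) = -0.1686
Step 2: Compute augmented objective.
t*f(x) = 3.81*14.83 = 56.5023
Total = 56.5023 - 0.1686 = 56.3337


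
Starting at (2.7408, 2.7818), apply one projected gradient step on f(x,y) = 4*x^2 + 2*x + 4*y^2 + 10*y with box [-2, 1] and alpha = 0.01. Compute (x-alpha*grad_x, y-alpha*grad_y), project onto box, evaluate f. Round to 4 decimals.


Step 1: Compute gradient at (2.7408, 2.7818).
grad_x = 2*4*2.7408 + 2 = 23.9264
grad_y = 2*4*2.7818 + 10 = 32.2544
Step 2: Gradient step.
x_raw = 2.7408 - 0.01*23.9264 = 2.5015
y_raw = 2.7818 - 0.01*32.2544 = 2.4593
Step 3: Project onto [-2, 1].
x_proj = clip(2.5015) = 1.0
y_proj = clip(2.4593) = 1.0
Step 4: Evaluate f.
f(1.0, 1.0) = 20.0


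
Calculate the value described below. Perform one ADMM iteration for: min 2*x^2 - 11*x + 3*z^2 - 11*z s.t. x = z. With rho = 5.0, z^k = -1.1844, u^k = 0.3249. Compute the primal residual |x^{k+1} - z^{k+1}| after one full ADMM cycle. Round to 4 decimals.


ADMM iteration with rho = 5.0, z^k = -1.1844, u^k = 0.3249
Step 1: x-update.
Minimize 2*x^2 - 11*x + (5.0/2)*(x + 1.1844 + 0.3249)^2
FOC: (2*2 + 5.0)*x = 11 + 5.0*(-1.1844 - 0.3249)
x^{k+1} = 0.3837
Step 2: z-update.
Minimize 3*z^2 - 11*z + (5.0/2)*(0.3837 - z + 0.3249)^2
FOC: (2*3 + 5.0)*z = 11 + 5.0*(0.3837 + 0.3249)
z^{k+1} = 1.3221
Step 3: u-update.
u^{k+1} = 0.3249 + 0.3837 - 1.3221 = -0.6135
Step 4: Primal residual = |0.3837 - 1.3221| = 0.9384


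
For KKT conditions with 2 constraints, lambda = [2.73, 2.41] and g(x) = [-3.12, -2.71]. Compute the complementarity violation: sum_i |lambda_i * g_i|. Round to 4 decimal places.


KKT complementary slackness check:
lambda_1 * g_1 = 2.73 * -3.12 = -8.5176
lambda_2 * g_2 = 2.41 * -2.71 = -6.5311
Total violation = 8.5176 + 6.5311 = 15.0487


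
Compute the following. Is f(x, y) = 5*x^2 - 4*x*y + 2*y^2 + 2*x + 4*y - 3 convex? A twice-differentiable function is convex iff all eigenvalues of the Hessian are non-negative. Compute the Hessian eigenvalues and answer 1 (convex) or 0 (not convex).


The Hessian of f(x,y) = 5*x^2 - 4*x*y + 2*y^2 + 2*x + 4*y - 3 is:
H = [[10, -4], [-4, 4]]
Trace = 10 + 4 = 14
Determinant = 10*4 - (-4)^2 = 24
Discriminant = (14)^2 - 4*24 = 100.0
Eigenvalues: lambda_1 = 2.0, lambda_2 = 12.0
The function is convex.

1


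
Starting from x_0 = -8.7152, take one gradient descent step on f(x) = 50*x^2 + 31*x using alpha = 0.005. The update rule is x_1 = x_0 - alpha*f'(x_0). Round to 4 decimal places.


We compute the gradient at x_0 and apply the update.
f'(x) = 100*x + 31
f'(-8.7152) = 100*-8.7152 + 31 = -840.52
x_1 = -8.7152 - 0.005*-840.52 = -4.5126


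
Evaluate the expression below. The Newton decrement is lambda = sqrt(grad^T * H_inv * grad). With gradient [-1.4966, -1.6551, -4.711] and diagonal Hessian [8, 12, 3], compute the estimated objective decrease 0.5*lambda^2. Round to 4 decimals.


Step 1: H is diagonal, so H^(-1) * g = [-0.1871, -0.1379, -1.5703].
Step 2: g^T H^(-1) g = sum_i g_i^2 / H_ii
  = (-1.4966)^2/8 + (-1.6551)^2/12 + (-4.711)^2/3
  = 0.28 + 0.2283 + 7.3978 = 7.9061
Step 3: Objective decrease = 0.5 * g^T H^(-1) g = 3.953


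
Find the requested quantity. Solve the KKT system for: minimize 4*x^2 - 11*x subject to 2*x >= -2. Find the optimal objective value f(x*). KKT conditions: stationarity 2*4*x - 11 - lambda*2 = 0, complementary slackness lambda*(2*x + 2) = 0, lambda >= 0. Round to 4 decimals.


Step 1: Try lambda = 0 (constraint inactive).
Stationarity: 2*4*x - 11 = 0
x* = 11/(2*4) = 1.375
Check constraint: 2*1.375 = 2.75 >= -2 -- satisfied.
Step 2: Compute optimal value.
f(x*) = 4*1.375^2 - 11*1.375 = -7.5625


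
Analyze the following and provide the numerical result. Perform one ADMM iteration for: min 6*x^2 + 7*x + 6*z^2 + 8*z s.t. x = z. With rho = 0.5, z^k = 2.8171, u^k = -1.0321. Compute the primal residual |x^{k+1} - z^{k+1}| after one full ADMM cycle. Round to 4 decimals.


ADMM iteration with rho = 0.5, z^k = 2.8171, u^k = -1.0321
Step 1: x-update.
Minimize 6*x^2 + 7*x + (0.5/2)*(x - 2.8171 - 1.0321)^2
FOC: (2*6 + 0.5)*x = -7 + 0.5*(2.8171 + 1.0321)
x^{k+1} = -0.406
Step 2: z-update.
Minimize 6*z^2 + 8*z + (0.5/2)*(-0.406 - z - 1.0321)^2
FOC: (2*6 + 0.5)*z = -8 + 0.5*(-0.406 - 1.0321)
z^{k+1} = -0.6975
Step 3: u-update.
u^{k+1} = -1.0321 - 0.406 + 0.6975 = -0.7406
Step 4: Primal residual = |-0.406 + 0.6975| = 0.2915


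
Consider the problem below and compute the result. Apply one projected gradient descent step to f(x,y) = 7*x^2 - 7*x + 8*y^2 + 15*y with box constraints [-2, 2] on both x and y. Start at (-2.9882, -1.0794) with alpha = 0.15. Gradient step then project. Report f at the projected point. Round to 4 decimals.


Step 1: Compute gradient at (-2.9882, -1.0794).
grad_x = 2*7*-2.9882 - 7 = -48.8348
grad_y = 2*8*-1.0794 + 15 = -2.2704
Step 2: Gradient step.
x_raw = -2.9882 - 0.15*-48.8348 = 4.337
y_raw = -1.0794 - 0.15*-2.2704 = -0.7388
Step 3: Project onto [-2, 2].
x_proj = clip(4.337) = 2.0
y_proj = clip(-0.7388) = -0.7388
Step 4: Evaluate f.
f(2.0, -0.7388) = 7.2845


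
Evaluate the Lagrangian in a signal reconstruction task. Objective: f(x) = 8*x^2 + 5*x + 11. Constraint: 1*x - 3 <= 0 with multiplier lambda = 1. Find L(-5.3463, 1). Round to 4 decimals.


Step 1: Evaluate f(x).
f(-5.3463) = 8*(-5.3463)^2 + 5*(-5.3463) + 11 = 212.9319
Step 2: Evaluate g(x).
g(-5.3463) = 1*-5.3463 - 3 = -8.3463
Step 3: Compute Lagrangian.
L = 212.9319 + 1*-8.3463 = 204.5856


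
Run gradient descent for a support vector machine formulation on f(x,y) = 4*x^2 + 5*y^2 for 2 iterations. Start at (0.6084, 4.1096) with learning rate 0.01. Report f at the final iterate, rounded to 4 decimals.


Gradient descent on f(x,y) = 4*x^2 + 5*y^2.
Starting point: (0.6084, 4.1096), alpha = 0.01
Step 1: grad_x = 2*4*0.6084 = 4.8672, grad_y = 2*5*4.1096 = 41.096
  x_1 = 0.6084 - 0.01*4.8672 = 0.5597
  y_1 = 4.1096 - 0.01*41.096 = 3.6986
Step 2: grad_x = 2*4*0.5597 = 4.4778, grad_y = 2*5*3.6986 = 36.9864
  x_2 = 0.5597 - 0.01*4.4778 = 0.5149
  y_2 = 3.6986 - 0.01*36.9864 = 3.3288
f(0.5149, 3.3288) = 4*0.5149^2 + 5*3.3288^2 = 56.4644


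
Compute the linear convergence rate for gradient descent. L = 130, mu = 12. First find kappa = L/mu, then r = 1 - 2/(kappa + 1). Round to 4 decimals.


Step 1: Compute the condition number.
kappa = L/mu = 130/12 = 10.8333
Step 2: Compute the convergence rate.
r = 1 - 2/(kappa + 1) = 1 - 2*mu/(L + mu) = (L - mu)/(L + mu) = 118/142 = 0.831


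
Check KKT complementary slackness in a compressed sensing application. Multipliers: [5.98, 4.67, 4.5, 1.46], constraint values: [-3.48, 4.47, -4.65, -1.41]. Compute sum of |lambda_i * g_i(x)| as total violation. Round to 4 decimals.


KKT complementary slackness check:
lambda_1 * g_1 = 5.98 * -3.48 = -20.8104
lambda_2 * g_2 = 4.67 * 4.47 = 20.8749
lambda_3 * g_3 = 4.5 * -4.65 = -20.925
lambda_4 * g_4 = 1.46 * -1.41 = -2.0586
Total violation = 20.8104 + 20.8749 + 20.925 + 2.0586 = 64.6689


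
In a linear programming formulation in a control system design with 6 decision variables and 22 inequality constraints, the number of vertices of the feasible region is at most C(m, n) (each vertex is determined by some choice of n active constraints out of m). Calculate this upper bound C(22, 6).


Each vertex corresponds to some choice of n active constraints out of m, so the number of vertices is at most C(m, n) = m! / (n!(m-n)!).
m = 22, n = 6
Numerator: 22 * 21 * 20 * 19 * 18 * 17
Denominator: 6! = 720
C(22, 6) = 74613


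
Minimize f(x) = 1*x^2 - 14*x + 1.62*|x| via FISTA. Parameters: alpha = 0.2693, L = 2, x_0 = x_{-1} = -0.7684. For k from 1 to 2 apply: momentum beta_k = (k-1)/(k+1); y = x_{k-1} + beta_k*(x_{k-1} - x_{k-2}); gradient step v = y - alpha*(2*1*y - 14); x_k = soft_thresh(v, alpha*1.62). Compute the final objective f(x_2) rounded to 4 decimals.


FISTA on f(x) = 1*x^2 - 14*x + 1.62*|x|
L = 2, alpha = 0.2693
Iteration 1: beta = 0.0, y = -0.7684 + 0.0*(-0.7684 + 0.7684) = -0.7684
  grad(y) = -15.5368, v = y - alpha*grad = 3.4157
  prox(v) = soft_thresh(3.4157, 0.4363) = 2.9794
Iteration 2: beta = 0.3333, y = 2.9794 + 0.3333*(2.9794 + 0.7684) = 4.2287
  grad(y) = -5.5427, v = y - alpha*grad = 5.7213
  prox(v) = soft_thresh(5.7213, 0.4363) = 5.285
f(x_2) = 1*5.285^2 - 14*5.285 + 1.62*|5.285| = -37.4971


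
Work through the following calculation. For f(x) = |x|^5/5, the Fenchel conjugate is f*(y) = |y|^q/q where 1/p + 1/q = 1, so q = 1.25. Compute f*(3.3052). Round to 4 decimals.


The conjugate exponent q satisfies 1/p + 1/q = 1.
p = 5, so q = 5/(5 - 1) = 1.25
|y|^q = 3.3052^1.25 = 4.4565
f*(3.3052) = 4.4565 / 1.25 = 3.5652


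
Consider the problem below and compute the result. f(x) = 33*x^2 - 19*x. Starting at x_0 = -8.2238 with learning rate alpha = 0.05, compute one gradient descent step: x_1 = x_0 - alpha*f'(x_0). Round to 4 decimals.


We compute the gradient at x_0 and apply the update.
f'(x) = 66*x - 19
f'(-8.2238) = 66*-8.2238 - 19 = -561.7708
x_1 = -8.2238 - 0.05*-561.7708 = 19.8647


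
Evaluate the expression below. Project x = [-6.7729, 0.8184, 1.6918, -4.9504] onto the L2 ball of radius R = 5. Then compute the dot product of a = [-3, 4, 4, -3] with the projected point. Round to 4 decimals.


Step 1: Compute ||x|| (intermediates to 6 decimals).
||x|| = sqrt((-6.7729)^2 + 0.8184^2 + 1.6918^2 + (-4.9504)^2) = 8.597127
Step 2: Project.
Since ||x|| > R, scale = R/||x|| = 5/8.597127 = 0.58159, proj(x) = scale * x
proj(x) = [-3.939051, 0.475973, 0.983934, -2.879103]
Step 3: Dot product.
a^T * proj(x) = -3*(-3.939051) + 4*0.475973 + 4*0.983934 - 3*(-2.879103) = 26.2941


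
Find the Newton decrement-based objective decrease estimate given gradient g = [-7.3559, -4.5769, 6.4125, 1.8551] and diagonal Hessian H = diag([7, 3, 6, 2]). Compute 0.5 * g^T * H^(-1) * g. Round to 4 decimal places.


Step 1: H is diagonal, so H^(-1) * g = [-1.0508, -1.5256, 1.0688, 0.9276].
Step 2: g^T H^(-1) g = sum_i g_i^2 / H_ii
  = (-7.3559)^2/7 + (-4.5769)^2/3 + (6.4125)^2/6 + (1.8551)^2/2
  = 7.7299 + 6.9827 + 6.8534 + 1.7207 = 23.2866
Step 3: Objective decrease = 0.5 * g^T H^(-1) g = 11.6433


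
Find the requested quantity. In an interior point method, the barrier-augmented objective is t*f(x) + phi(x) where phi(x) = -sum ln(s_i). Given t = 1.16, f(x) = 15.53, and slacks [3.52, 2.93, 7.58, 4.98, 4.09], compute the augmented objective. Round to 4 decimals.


Step 1: Compute log-barrier.
ln values: [1.2585, 1.075, 2.0255, 1.6054, 1.4085]
phi = -(1.2585 + 1.075 + 2.0255 + 1.6054 + 1.4085) = -7.373
Step 2: Compute augmented objective.
t*f(x) = 1.16*15.53 = 18.0148
Total = 18.0148 - 7.373 = 10.6418


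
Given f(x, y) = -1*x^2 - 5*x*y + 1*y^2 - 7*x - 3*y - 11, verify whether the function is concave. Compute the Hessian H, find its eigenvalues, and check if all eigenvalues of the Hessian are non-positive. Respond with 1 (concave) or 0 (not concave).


The Hessian of f(x,y) = -1*x^2 - 5*x*y + 1*y^2 - 7*x - 3*y - 11 is:
H = [[-2, -5], [-5, 2]]
Trace = -2 + 2 = 0
Determinant = -2*2 - (-5)^2 = -29
Discriminant = (0)^2 - 4*-29 = 116.0
Eigenvalues: lambda_1 = -5.3852, lambda_2 = 5.3852
The function is not concave.

0


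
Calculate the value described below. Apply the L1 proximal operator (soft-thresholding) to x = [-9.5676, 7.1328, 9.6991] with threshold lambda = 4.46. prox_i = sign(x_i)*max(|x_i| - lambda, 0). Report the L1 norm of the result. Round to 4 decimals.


Soft-thresholding with lambda = 4.46:
prox(-9.5676) = sign(-9.5676)*max(|-9.5676| - 4.46, 0) = -5.1076
prox(7.1328) = sign(7.1328)*max(|7.1328| - 4.46, 0) = 2.6728
prox(9.6991) = sign(9.6991)*max(|9.6991| - 4.46, 0) = 5.2391
prox(x) = [-5.1076, 2.6728, 5.2391]
||prox(x)||_1 = 5.1076 + 2.6728 + 5.2391 = 13.0195


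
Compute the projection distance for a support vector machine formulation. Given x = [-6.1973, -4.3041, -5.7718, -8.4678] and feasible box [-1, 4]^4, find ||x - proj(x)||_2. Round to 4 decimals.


Project each component onto [-1, 4].
clip(-6.1973) = -1.0, clip(-4.3041) = -1.0, clip(-5.7718) = -1.0, clip(-8.4678) = -1.0
Projection = [-1.0, -1.0, -1.0, -1.0]
Squared diffs: [27.0119, 10.9171, 22.7701, 55.768]
Distance = sqrt(116.4671) = 10.792


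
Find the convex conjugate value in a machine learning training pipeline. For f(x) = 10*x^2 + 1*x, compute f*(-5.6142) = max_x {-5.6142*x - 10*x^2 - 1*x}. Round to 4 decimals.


f*(y) = sup_x {y*x - a*x^2 - b*x} = sup_x {(y-b)*x - a*x^2}
FOC: (y - b) - 2a*x = 0 => x* = (y - b)/(2a)
x* = (-5.6142 - 1)/(2*10) = -0.3307
f*(-5.6142) = (y-b)^2/(4a) = (-5.6142 - 1)^2/(4*10)
= 43.7476/40 = 1.0937


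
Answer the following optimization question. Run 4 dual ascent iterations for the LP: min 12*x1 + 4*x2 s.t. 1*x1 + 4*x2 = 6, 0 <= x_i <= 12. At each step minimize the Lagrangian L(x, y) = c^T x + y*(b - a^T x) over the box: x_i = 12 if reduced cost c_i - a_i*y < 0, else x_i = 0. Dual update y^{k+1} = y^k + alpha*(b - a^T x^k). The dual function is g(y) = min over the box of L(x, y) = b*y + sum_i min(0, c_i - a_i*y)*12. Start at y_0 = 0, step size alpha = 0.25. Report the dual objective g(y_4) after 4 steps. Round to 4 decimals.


Dual ascent for LP: min 12*x1 + 4*x2, 1*x1 + 4*x2 = 6, 0 <= x_i <= 12
Step 1: y^k = 0.0, reduced costs: (12.0, 4.0)
  x^k = (0.0, 0.0), subgradient = b - a^T x = 6.0
  y^{k+1} = 0.0 + 0.25*6.0 = 1.5
Step 2: y^k = 1.5, reduced costs: (10.5, -2.0)
  x^k = (0.0, 12.0), subgradient = b - a^T x = -42.0
  y^{k+1} = 1.5 + 0.25*-42.0 = -9.0
Step 3: y^k = -9.0, reduced costs: (21.0, 40.0)
  x^k = (0.0, 0.0), subgradient = b - a^T x = 6.0
  y^{k+1} = -9.0 + 0.25*6.0 = -7.5
Step 4: y^k = -7.5, reduced costs: (19.5, 34.0)
  x^k = (0.0, 0.0), subgradient = b - a^T x = 6.0
  y^{k+1} = -7.5 + 0.25*6.0 = -6.0
Dual objective at y_4 = -6.0: reduced costs (18.0, 28.0), box minimizer x = (0.0, 0.0)
g(y_4) = b*y + (c1 - a1*y)*x1 + (c2 - a2*y)*x2 = 6*(-6.0) + 18.0*0.0 + 28.0*0.0 = -36.0 + 0.0 + 0.0 = -36.0


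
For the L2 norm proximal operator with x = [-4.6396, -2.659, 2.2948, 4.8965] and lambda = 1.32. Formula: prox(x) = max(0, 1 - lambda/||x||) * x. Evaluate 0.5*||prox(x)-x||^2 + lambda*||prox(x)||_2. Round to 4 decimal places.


Step 1: Compute ||x||.
||x|| = 7.6051
Step 2: Compute scaling factor.
scale = max(0, 1 - 1.32/7.6051) = 0.8264
Step 3: prox(x) = [-3.8343, -2.1975, 1.8965, 4.0466]
||prox(x)|| = 6.2851
Step 4: Proximal objective.
0.5*||prox-x||^2 = 0.8712
lambda*||prox|| = 8.2963
Total = 9.1676


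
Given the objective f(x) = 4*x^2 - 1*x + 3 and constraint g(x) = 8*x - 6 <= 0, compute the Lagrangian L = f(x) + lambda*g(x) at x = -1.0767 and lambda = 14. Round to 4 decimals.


Step 1: Evaluate f(x).
f(-1.0767) = 4*(-1.0767)^2 - 1*(-1.0767) + 3 = 8.7138
Step 2: Evaluate g(x).
g(-1.0767) = 8*-1.0767 - 6 = -14.6136
Step 3: Compute Lagrangian.
L = 8.7138 + 14*-14.6136 = -195.8766


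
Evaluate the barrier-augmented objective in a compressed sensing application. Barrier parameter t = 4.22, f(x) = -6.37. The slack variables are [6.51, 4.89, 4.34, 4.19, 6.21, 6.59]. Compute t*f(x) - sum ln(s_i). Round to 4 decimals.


Step 1: Compute log-barrier.
ln values: [1.8733, 1.5872, 1.4679, 1.4327, 1.8262, 1.8856]
phi = -(1.8733 + 1.5872 + 1.4679 + 1.4327 + 1.8262 + 1.8856) = -10.0728
Step 2: Compute augmented objective.
t*f(x) = 4.22*-6.37 = -26.8814
Total = -26.8814 - 10.0728 = -36.9542


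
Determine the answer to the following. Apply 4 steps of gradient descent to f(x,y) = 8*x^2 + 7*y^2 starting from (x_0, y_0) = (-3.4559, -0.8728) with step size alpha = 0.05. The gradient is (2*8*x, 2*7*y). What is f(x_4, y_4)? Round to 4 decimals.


Gradient descent on f(x,y) = 8*x^2 + 7*y^2.
Starting point: (-3.4559, -0.8728), alpha = 0.05
Step 1: grad_x = 2*8*-3.4559 = -55.2944, grad_y = 2*7*-0.8728 = -12.2192
  x_1 = -3.4559 - 0.05*-55.2944 = -0.6912
  y_1 = -0.8728 - 0.05*-12.2192 = -0.2618
Step 2: grad_x = 2*8*-0.6912 = -11.0589, grad_y = 2*7*-0.2618 = -3.6658
  x_2 = -0.6912 - 0.05*-11.0589 = -0.1382
  y_2 = -0.2618 - 0.05*-3.6658 = -0.0786
Step 3: grad_x = 2*8*-0.1382 = -2.2118, grad_y = 2*7*-0.0786 = -1.0997
  x_3 = -0.1382 - 0.05*-2.2118 = -0.0276
  y_3 = -0.0786 - 0.05*-1.0997 = -0.0236
Step 4: grad_x = 2*8*-0.0276 = -0.4424, grad_y = 2*7*-0.0236 = -0.3299
  x_4 = -0.0276 - 0.05*-0.4424 = -0.0055
  y_4 = -0.0236 - 0.05*-0.3299 = -0.0071
f(-0.0055, -0.0071) = 8*(-0.0055)^2 + 7*(-0.0071)^2 = 0.0006


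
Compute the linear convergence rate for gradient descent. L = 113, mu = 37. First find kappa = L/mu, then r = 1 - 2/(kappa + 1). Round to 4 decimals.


Step 1: Compute the condition number.
kappa = L/mu = 113/37 = 3.0541
Step 2: Compute the convergence rate.
r = 1 - 2/(kappa + 1) = 1 - 2*mu/(L + mu) = (L - mu)/(L + mu) = 76/150 = 0.5067


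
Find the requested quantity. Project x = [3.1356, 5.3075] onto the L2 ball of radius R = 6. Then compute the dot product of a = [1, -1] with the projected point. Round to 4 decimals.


Step 1: Compute ||x|| (intermediates to 6 decimals).
||x|| = sqrt(3.1356^2 + 5.3075^2) = 6.164539
Step 2: Project.
Since ||x|| > R, scale = R/||x|| = 6/6.164539 = 0.973309, proj(x) = scale * x
proj(x) = [3.051908, 5.165838]
Step 3: Dot product.
a^T * proj(x) = 1*3.051908 - 1*5.165838 = -2.1139


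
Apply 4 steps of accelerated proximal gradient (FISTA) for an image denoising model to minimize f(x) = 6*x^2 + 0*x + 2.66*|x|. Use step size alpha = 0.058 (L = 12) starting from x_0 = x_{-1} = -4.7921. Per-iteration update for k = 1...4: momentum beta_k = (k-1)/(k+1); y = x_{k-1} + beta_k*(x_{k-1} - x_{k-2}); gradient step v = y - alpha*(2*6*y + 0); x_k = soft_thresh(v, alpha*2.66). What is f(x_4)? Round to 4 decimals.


FISTA on f(x) = 6*x^2 + 0*x + 2.66*|x|
L = 12, alpha = 0.058
Iteration 1: beta = 0.0, y = -4.7921 + 0.0*(-4.7921 + 4.7921) = -4.7921
  grad(y) = -57.5052, v = y - alpha*grad = -1.4568
  prox(v) = soft_thresh(-1.4568, 0.1543) = -1.3025
Iteration 2: beta = 0.3333, y = -1.3025 + 0.3333*(-1.3025 + 4.7921) = -0.1393
  grad(y) = -1.6719, v = y - alpha*grad = -0.0424
  prox(v) = soft_thresh(-0.0424, 0.1543) = 0.0
Iteration 3: beta = 0.5, y = 0.0 + 0.5*(0.0 + 1.3025) = 0.6513
  grad(y) = 7.8151, v = y - alpha*grad = 0.198
  prox(v) = soft_thresh(0.198, 0.1543) = 0.0437
Iteration 4: beta = 0.6, y = 0.0437 + 0.6*(0.0437 - 0.0) = 0.0699
  grad(y) = 0.8391, v = y - alpha*grad = 0.0213
  prox(v) = soft_thresh(0.0213, 0.1543) = 0.0
f(x_4) = 6*0.0^2 + 0*0.0 + 2.66*|0.0| = 0.0


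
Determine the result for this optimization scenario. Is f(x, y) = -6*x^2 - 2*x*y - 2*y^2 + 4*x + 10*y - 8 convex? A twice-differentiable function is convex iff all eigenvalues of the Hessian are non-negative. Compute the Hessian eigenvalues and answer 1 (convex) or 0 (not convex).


The Hessian of f(x,y) = -6*x^2 - 2*x*y - 2*y^2 + 4*x + 10*y - 8 is:
H = [[-12, -2], [-2, -4]]
Trace = -12 - 4 = -16
Determinant = -12*-4 - (-2)^2 = 44
Discriminant = (-16)^2 - 4*44 = 80.0
Eigenvalues: lambda_1 = -12.4721, lambda_2 = -3.5279
The function is not convex.

0


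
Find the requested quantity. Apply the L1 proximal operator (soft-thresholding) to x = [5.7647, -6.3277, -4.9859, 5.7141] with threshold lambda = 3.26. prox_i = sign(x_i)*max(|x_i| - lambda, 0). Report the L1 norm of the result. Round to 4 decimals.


Soft-thresholding with lambda = 3.26:
prox(5.7647) = sign(5.7647)*max(|5.7647| - 3.26, 0) = 2.5047
prox(-6.3277) = sign(-6.3277)*max(|-6.3277| - 3.26, 0) = -3.0677
prox(-4.9859) = sign(-4.9859)*max(|-4.9859| - 3.26, 0) = -1.7259
prox(5.7141) = sign(5.7141)*max(|5.7141| - 3.26, 0) = 2.4541
prox(x) = [2.5047, -3.0677, -1.7259, 2.4541]
||prox(x)||_1 = 2.5047 + 3.0677 + 1.7259 + 2.4541 = 9.7524


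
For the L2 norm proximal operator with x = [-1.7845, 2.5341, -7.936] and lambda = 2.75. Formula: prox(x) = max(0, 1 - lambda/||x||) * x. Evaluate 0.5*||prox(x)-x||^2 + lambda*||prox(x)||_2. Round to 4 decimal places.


Step 1: Compute ||x||.
||x|| = 8.5198
Step 2: Compute scaling factor.
scale = max(0, 1 - 2.75/8.5198) = 0.6772
Step 3: prox(x) = [-1.2085, 1.7161, -5.3744]
||prox(x)|| = 5.7698
Step 4: Proximal objective.
0.5*||prox-x||^2 = 3.7813
lambda*||prox|| = 15.867
Total = 19.6481


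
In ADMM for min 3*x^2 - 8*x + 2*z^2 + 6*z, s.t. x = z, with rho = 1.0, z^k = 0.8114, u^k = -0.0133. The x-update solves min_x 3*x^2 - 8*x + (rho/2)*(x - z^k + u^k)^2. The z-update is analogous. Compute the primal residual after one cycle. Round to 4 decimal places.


ADMM iteration with rho = 1.0, z^k = 0.8114, u^k = -0.0133
Step 1: x-update.
Minimize 3*x^2 - 8*x + (1.0/2)*(x - 0.8114 - 0.0133)^2
FOC: (2*3 + 1.0)*x = 8 + 1.0*(0.8114 + 0.0133)
x^{k+1} = 1.2607
Step 2: z-update.
Minimize 2*z^2 + 6*z + (1.0/2)*(1.2607 - z - 0.0133)^2
FOC: (2*2 + 1.0)*z = -6 + 1.0*(1.2607 - 0.0133)
z^{k+1} = -0.9505
Step 3: u-update.
u^{k+1} = -0.0133 + 1.2607 + 0.9505 = 2.1979
Step 4: Primal residual = |1.2607 + 0.9505| = 2.2112


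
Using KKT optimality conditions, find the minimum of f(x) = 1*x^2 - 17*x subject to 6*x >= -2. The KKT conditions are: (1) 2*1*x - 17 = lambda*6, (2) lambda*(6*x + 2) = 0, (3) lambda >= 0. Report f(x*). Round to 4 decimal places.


Step 1: Try lambda = 0 (constraint inactive).
Stationarity: 2*1*x - 17 = 0
x* = 17/(2*1) = 8.5
Check constraint: 6*8.5 = 51.0 >= -2 -- satisfied.
Step 2: Compute optimal value.
f(x*) = 1*8.5^2 - 17*8.5 = -72.25


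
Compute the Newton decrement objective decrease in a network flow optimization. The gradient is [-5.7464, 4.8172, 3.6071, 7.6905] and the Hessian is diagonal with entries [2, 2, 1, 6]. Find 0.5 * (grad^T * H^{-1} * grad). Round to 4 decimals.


Step 1: H is diagonal, so H^(-1) * g = [-2.8732, 2.4086, 3.6071, 1.2818].
Step 2: g^T H^(-1) g = sum_i g_i^2 / H_ii
  = (-5.7464)^2/2 + (4.8172)^2/2 + (3.6071)^2/1 + (7.6905)^2/6
  = 16.5106 + 11.6027 + 13.0112 + 9.8573 = 50.9817
Step 3: Objective decrease = 0.5 * g^T H^(-1) g = 25.4909


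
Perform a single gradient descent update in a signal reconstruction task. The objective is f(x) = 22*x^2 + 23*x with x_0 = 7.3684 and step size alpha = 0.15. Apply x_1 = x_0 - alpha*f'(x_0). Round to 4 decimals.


We compute the gradient at x_0 and apply the update.
f'(x) = 44*x + 23
f'(7.3684) = 44*7.3684 + 23 = 347.2096
x_1 = 7.3684 - 0.15*347.2096 = -44.713


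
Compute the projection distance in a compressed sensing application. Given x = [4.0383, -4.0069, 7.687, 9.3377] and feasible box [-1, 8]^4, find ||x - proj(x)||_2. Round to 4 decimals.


Project each component onto [-1, 8].
clip(4.0383) = 4.0383, clip(-4.0069) = -1.0, clip(7.687) = 7.687, clip(9.3377) = 8.0
Projection = [4.0383, -1.0, 7.687, 8.0]
Squared diffs: [0.0, 9.0414, 0.0, 1.7894]
Distance = sqrt(10.8308) = 3.291


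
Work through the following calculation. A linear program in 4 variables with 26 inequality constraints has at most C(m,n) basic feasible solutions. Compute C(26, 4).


Each vertex corresponds to some choice of n active constraints out of m, so the number of vertices is at most C(m, n) = m! / (n!(m-n)!).
m = 26, n = 4
Numerator: 26 * 25 * 24 * 23
Denominator: 4! = 24
C(26, 4) = 14950


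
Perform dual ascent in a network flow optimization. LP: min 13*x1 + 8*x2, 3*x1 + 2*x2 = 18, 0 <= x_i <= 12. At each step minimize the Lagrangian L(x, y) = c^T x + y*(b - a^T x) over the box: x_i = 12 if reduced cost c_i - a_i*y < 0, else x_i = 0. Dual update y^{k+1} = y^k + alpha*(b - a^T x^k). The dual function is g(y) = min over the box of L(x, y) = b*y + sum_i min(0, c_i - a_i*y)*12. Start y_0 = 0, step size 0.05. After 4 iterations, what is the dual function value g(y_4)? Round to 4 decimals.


Dual ascent for LP: min 13*x1 + 8*x2, 3*x1 + 2*x2 = 18, 0 <= x_i <= 12
Step 1: y^k = 0.0, reduced costs: (13.0, 8.0)
  x^k = (0.0, 0.0), subgradient = b - a^T x = 18.0
  y^{k+1} = 0.0 + 0.05*18.0 = 0.9
Step 2: y^k = 0.9, reduced costs: (10.3, 6.2)
  x^k = (0.0, 0.0), subgradient = b - a^T x = 18.0
  y^{k+1} = 0.9 + 0.05*18.0 = 1.8
Step 3: y^k = 1.8, reduced costs: (7.6, 4.4)
  x^k = (0.0, 0.0), subgradient = b - a^T x = 18.0
  y^{k+1} = 1.8 + 0.05*18.0 = 2.7
Step 4: y^k = 2.7, reduced costs: (4.9, 2.6)
  x^k = (0.0, 0.0), subgradient = b - a^T x = 18.0
  y^{k+1} = 2.7 + 0.05*18.0 = 3.6
Dual objective at y_4 = 3.6: reduced costs (2.2, 0.8), box minimizer x = (0.0, 0.0)
g(y_4) = b*y + (c1 - a1*y)*x1 + (c2 - a2*y)*x2 = 18*3.6 + 2.2*0.0 + 0.8*0.0 = 64.8 + 0.0 + 0.0 = 64.8


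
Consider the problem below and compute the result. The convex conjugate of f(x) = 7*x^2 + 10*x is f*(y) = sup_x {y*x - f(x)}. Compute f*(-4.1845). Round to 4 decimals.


f*(y) = sup_x {y*x - a*x^2 - b*x} = sup_x {(y-b)*x - a*x^2}
FOC: (y - b) - 2a*x = 0 => x* = (y - b)/(2a)
x* = (-4.1845 - 10)/(2*7) = -1.0132
f*(-4.1845) = (y-b)^2/(4a) = (-4.1845 - 10)^2/(4*7)
= 201.2/28 = 7.1857


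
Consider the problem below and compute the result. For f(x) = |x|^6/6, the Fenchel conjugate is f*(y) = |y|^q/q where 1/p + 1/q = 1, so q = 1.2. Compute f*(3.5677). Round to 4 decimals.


The conjugate exponent q satisfies 1/p + 1/q = 1.
p = 6, so q = 6/(6 - 1) = 1.2
|y|^q = 3.5677^1.2 = 4.6011
f*(3.5677) = 4.6011 / 1.2 = 3.8343


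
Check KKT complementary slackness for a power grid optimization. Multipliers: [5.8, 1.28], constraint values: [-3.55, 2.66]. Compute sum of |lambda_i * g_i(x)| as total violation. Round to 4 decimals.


KKT complementary slackness check:
lambda_1 * g_1 = 5.8 * -3.55 = -20.59
lambda_2 * g_2 = 1.28 * 2.66 = 3.4048
Total violation = 20.59 + 3.4048 = 23.9948
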